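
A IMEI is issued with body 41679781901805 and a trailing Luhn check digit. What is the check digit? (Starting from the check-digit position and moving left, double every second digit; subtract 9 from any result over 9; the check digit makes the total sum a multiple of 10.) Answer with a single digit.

1

Partial digits right→left: 5 0 8 1 0 9 1 8 7 9 7 6 1 4
Double every second digit counting from the check-digit position (so the 1st, 3rd, 5th, ... of the partial from the right).
  doubled (with −9 where >9): 1 7 0 2 5 5 2 → sum 22
  kept as-is: 0 1 9 8 9 6 4 → sum 37
Total = 22 + 37 = 59.
Check digit = (10 − (59 mod 10)) mod 10 = 1.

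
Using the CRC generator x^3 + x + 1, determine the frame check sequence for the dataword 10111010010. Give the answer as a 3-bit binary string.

Append 3 zeros: 10111010010000. Divide by 1011 (XOR where the leading bit is 1):
  pos 0: 1011 XOR 1011 = 0000
  pos 4: 1010 XOR 1011 = 0001
  pos 7: 1010 XOR 1011 = 0001
  pos 10: 1000 XOR 1011 = 0011
Remainder (last 3 bits) = 011. This is the CRC / FCS.

011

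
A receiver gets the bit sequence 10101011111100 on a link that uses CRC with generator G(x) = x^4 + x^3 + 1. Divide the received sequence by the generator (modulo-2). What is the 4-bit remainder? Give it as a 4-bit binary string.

Modulo-2 division of 10101011111100 by 11001:
  pos 0: 10101 XOR 11001 = 01100
  pos 1: 11000 XOR 11001 = 00001
  pos 5: 11111 XOR 11001 = 00110
  pos 7: 11011 XOR 11001 = 00010
Remainder = 1000 (nonzero — an error is detected).

1000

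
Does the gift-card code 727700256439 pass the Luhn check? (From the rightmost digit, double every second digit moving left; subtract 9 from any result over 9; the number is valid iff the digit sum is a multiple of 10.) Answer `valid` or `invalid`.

valid

From the right, keep odd positions and double even positions (subtract 9 from any doubled value over 9):
  doubled (positions 2,4,...): 6 3 4 0 5 5 → sum 23
  kept (positions 1,3,...): 9 4 5 0 7 2 → sum 27
Total = 50.
50 mod 10 = 0, so the number is valid.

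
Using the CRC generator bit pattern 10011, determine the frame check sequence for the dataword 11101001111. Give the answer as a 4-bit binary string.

Append 4 zeros: 111010011110000. Divide by 10011 (XOR where the leading bit is 1):
  pos 0: 11101 XOR 10011 = 01110
  pos 1: 11100 XOR 10011 = 01111
  pos 2: 11110 XOR 10011 = 01101
  pos 3: 11011 XOR 10011 = 01000
  pos 4: 10001 XOR 10011 = 00010
  pos 7: 10110 XOR 10011 = 00101
  pos 9: 10100 XOR 10011 = 00111
Remainder (last 4 bits) = 1110. This is the CRC / FCS.

1110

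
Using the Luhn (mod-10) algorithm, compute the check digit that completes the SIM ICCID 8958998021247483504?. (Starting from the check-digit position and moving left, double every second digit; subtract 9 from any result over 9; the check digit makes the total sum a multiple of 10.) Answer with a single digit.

Partial digits right→left: 4 0 5 3 8 4 7 4 2 1 2 0 8 9 9 8 5 9 8
Double every second digit counting from the check-digit position (so the 1st, 3rd, 5th, ... of the partial from the right).
  doubled (with −9 where >9): 8 1 7 5 4 4 7 9 1 7 → sum 53
  kept as-is: 0 3 4 4 1 0 9 8 9 → sum 38
Total = 53 + 38 = 91.
Check digit = (10 − (91 mod 10)) mod 10 = 9.

9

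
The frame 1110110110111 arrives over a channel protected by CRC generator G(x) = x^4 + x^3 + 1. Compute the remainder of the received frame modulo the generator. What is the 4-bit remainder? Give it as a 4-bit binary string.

1000

Modulo-2 division of 1110110110111 by 11001:
  pos 0: 11101 XOR 11001 = 00100
  pos 2: 10010 XOR 11001 = 01011
  pos 3: 10111 XOR 11001 = 01110
  pos 4: 11101 XOR 11001 = 00100
  pos 6: 10001 XOR 11001 = 01000
  pos 7: 10001 XOR 11001 = 01000
  pos 8: 10001 XOR 11001 = 01000
Remainder = 1000 (nonzero — an error is detected).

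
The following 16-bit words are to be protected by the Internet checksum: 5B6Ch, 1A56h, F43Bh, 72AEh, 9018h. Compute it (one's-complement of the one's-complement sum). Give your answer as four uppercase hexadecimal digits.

One's-complement addition (fold any carry out of bit 15 back into bit 0):
  0x5B6C + 0x1A56 = 0x075C2
  0x75C2 + 0xF43B = 0x169FD → wrap carry → 0x69FE
  0x69FE + 0x72AE = 0x0DCAC
  0xDCAC + 0x9018 = 0x16CC4 → wrap carry → 0x6CC5
One's-complement sum = 0x6CC5.
Checksum = ~0x6CC5 & 0xFFFF = 0x933A.

933A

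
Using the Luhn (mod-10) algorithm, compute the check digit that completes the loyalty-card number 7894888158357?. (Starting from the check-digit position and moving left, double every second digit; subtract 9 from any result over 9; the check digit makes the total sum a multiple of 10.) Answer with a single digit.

Partial digits right→left: 7 5 3 8 5 1 8 8 8 4 9 8 7
Double every second digit counting from the check-digit position (so the 1st, 3rd, 5th, ... of the partial from the right).
  doubled (with −9 where >9): 5 6 1 7 7 9 5 → sum 40
  kept as-is: 5 8 1 8 4 8 → sum 34
Total = 40 + 34 = 74.
Check digit = (10 − (74 mod 10)) mod 10 = 6.

6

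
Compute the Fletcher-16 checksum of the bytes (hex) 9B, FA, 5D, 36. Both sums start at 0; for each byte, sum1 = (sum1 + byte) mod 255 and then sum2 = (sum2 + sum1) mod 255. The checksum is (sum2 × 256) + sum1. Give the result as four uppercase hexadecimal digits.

502A

Running sums (mod 255):
  after byte 0 (9B): sum1=155, sum2=155
  after byte 1 (FA): sum1=150, sum2=50
  after byte 2 (5D): sum1=243, sum2=38
  after byte 3 (36): sum1=42, sum2=80
Checksum = sum2·256 + sum1 = 80·256 + 42 = 20522 = 0x502A.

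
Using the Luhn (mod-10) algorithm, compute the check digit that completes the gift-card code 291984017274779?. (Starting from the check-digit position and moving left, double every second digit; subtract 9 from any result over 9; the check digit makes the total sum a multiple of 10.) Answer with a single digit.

7

Partial digits right→left: 9 7 7 4 7 2 7 1 0 4 8 9 1 9 2
Double every second digit counting from the check-digit position (so the 1st, 3rd, 5th, ... of the partial from the right).
  doubled (with −9 where >9): 9 5 5 5 0 7 2 4 → sum 37
  kept as-is: 7 4 2 1 4 9 9 → sum 36
Total = 37 + 36 = 73.
Check digit = (10 − (73 mod 10)) mod 10 = 7.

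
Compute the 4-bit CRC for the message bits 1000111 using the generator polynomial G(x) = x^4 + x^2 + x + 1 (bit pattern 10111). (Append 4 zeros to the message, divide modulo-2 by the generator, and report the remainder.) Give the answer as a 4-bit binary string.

Append 4 zeros: 10001110000. Divide by 10111 (XOR where the leading bit is 1):
  pos 0: 10001 XOR 10111 = 00110
  pos 2: 11011 XOR 10111 = 01100
  pos 3: 11000 XOR 10111 = 01111
  pos 4: 11110 XOR 10111 = 01001
  pos 5: 10010 XOR 10111 = 00101
Remainder (last 4 bits) = 1010. This is the CRC / FCS.

1010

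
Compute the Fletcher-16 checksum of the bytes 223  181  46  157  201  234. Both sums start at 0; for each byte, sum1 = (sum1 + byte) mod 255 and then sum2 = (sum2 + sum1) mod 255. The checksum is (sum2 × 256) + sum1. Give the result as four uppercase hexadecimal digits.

Running sums (mod 255):
  after byte 0 (223): sum1=223, sum2=223
  after byte 1 (181): sum1=149, sum2=117
  after byte 2 (46): sum1=195, sum2=57
  after byte 3 (157): sum1=97, sum2=154
  after byte 4 (201): sum1=43, sum2=197
  after byte 5 (234): sum1=22, sum2=219
Checksum = sum2·256 + sum1 = 219·256 + 22 = 56086 = 0xDB16.

DB16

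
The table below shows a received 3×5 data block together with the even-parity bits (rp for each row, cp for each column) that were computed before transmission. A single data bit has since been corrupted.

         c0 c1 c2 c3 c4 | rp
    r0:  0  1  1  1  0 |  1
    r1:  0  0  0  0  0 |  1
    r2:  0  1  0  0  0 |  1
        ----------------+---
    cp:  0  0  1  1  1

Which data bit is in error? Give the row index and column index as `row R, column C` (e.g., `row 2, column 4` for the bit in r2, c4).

Recompute each row's even parity and compare to rp:
  r0: data parity 1, sent rp 1 → ok
  r1: data parity 0, sent rp 1 → mismatch
  r2: data parity 1, sent rp 1 → ok
Recompute each column's even parity and compare to cp:
  c0: data parity 0, sent cp 0 → ok
  c1: data parity 0, sent cp 0 → ok
  c2: data parity 1, sent cp 1 → ok
  c3: data parity 1, sent cp 1 → ok
  c4: data parity 0, sent cp 1 → mismatch
Exactly one row (r1) and one column (c4) fail → the flipped bit is at their intersection.

row 1, column 4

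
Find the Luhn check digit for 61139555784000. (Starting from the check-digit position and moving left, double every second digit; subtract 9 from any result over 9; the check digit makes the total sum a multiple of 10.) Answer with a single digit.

Partial digits right→left: 0 0 0 4 8 7 5 5 5 9 3 1 1 6
Double every second digit counting from the check-digit position (so the 1st, 3rd, 5th, ... of the partial from the right).
  doubled (with −9 where >9): 0 0 7 1 1 6 2 → sum 17
  kept as-is: 0 4 7 5 9 1 6 → sum 32
Total = 17 + 32 = 49.
Check digit = (10 − (49 mod 10)) mod 10 = 1.

1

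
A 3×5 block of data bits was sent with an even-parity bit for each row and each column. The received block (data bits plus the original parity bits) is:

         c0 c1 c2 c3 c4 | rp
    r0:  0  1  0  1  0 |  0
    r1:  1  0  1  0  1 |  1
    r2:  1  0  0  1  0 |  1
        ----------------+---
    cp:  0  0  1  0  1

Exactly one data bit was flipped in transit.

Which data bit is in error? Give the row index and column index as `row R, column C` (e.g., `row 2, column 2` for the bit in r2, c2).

Recompute each row's even parity and compare to rp:
  r0: data parity 0, sent rp 0 → ok
  r1: data parity 1, sent rp 1 → ok
  r2: data parity 0, sent rp 1 → mismatch
Recompute each column's even parity and compare to cp:
  c0: data parity 0, sent cp 0 → ok
  c1: data parity 1, sent cp 0 → mismatch
  c2: data parity 1, sent cp 1 → ok
  c3: data parity 0, sent cp 0 → ok
  c4: data parity 1, sent cp 1 → ok
Exactly one row (r2) and one column (c1) fail → the flipped bit is at their intersection.

row 2, column 1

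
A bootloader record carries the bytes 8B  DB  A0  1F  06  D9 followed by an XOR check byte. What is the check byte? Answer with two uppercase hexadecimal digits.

30

XOR the bytes together:
  start with 0x8B
  0x8B ⊕ 0xDB = 0x50
  0x50 ⊕ 0xA0 = 0xF0
  0xF0 ⊕ 0x1F = 0xEF
  0xEF ⊕ 0x06 = 0xE9
  0xE9 ⊕ 0xD9 = 0x30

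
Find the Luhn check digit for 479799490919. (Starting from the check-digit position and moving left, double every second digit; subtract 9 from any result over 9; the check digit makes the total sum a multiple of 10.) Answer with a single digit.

7

Partial digits right→left: 9 1 9 0 9 4 9 9 7 9 7 4
Double every second digit counting from the check-digit position (so the 1st, 3rd, 5th, ... of the partial from the right).
  doubled (with −9 where >9): 9 9 9 9 5 5 → sum 46
  kept as-is: 1 0 4 9 9 4 → sum 27
Total = 46 + 27 = 73.
Check digit = (10 − (73 mod 10)) mod 10 = 7.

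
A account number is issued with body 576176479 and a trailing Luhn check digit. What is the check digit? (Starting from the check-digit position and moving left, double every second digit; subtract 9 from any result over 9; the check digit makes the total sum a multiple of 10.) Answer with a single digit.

3

Partial digits right→left: 9 7 4 6 7 1 6 7 5
Double every second digit counting from the check-digit position (so the 1st, 3rd, 5th, ... of the partial from the right).
  doubled (with −9 where >9): 9 8 5 3 1 → sum 26
  kept as-is: 7 6 1 7 → sum 21
Total = 26 + 21 = 47.
Check digit = (10 − (47 mod 10)) mod 10 = 3.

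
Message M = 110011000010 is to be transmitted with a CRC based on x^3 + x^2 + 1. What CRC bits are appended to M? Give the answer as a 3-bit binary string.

Append 3 zeros: 110011000010000. Divide by 1101 (XOR where the leading bit is 1):
  pos 0: 1100 XOR 1101 = 0001
  pos 3: 1110 XOR 1101 = 0011
  pos 5: 1100 XOR 1101 = 0001
  pos 8: 1010 XOR 1101 = 0111
  pos 9: 1110 XOR 1101 = 0011
  pos 11: 1100 XOR 1101 = 0001
Remainder (last 3 bits) = 001. This is the CRC / FCS.

001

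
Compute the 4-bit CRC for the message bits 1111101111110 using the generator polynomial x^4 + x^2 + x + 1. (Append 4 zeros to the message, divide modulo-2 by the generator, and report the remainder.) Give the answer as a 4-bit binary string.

Append 4 zeros: 11111011111100000. Divide by 10111 (XOR where the leading bit is 1):
  pos 0: 11111 XOR 10111 = 01000
  pos 1: 10000 XOR 10111 = 00111
  pos 3: 11111 XOR 10111 = 01000
  pos 4: 10001 XOR 10111 = 00110
  pos 6: 11011 XOR 10111 = 01100
  pos 7: 11001 XOR 10111 = 01110
  pos 8: 11100 XOR 10111 = 01011
  pos 9: 10110 XOR 10111 = 00001
Remainder (last 4 bits) = 1000. This is the CRC / FCS.

1000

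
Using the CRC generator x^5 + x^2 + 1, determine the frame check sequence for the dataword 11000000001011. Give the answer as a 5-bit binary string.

Append 5 zeros: 1100000000101100000. Divide by 100101 (XOR where the leading bit is 1):
  pos 0: 110000 XOR 100101 = 010101
  pos 1: 101010 XOR 100101 = 001111
  pos 3: 111100 XOR 100101 = 011001
  pos 4: 110010 XOR 100101 = 010111
  pos 5: 101111 XOR 100101 = 001010
  pos 7: 101001 XOR 100101 = 001100
  pos 9: 110010 XOR 100101 = 010111
  pos 10: 101110 XOR 100101 = 001011
  pos 12: 101100 XOR 100101 = 001001
Remainder (last 5 bits) = 10010. This is the CRC / FCS.

10010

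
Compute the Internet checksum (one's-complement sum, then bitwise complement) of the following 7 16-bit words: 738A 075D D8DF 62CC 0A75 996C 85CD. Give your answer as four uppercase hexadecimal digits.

1FBD

One's-complement addition (fold any carry out of bit 15 back into bit 0):
  0x738A + 0x075D = 0x07AE7
  0x7AE7 + 0xD8DF = 0x153C6 → wrap carry → 0x53C7
  0x53C7 + 0x62CC = 0x0B693
  0xB693 + 0x0A75 = 0x0C108
  0xC108 + 0x996C = 0x15A74 → wrap carry → 0x5A75
  0x5A75 + 0x85CD = 0x0E042
One's-complement sum = 0xE042.
Checksum = ~0xE042 & 0xFFFF = 0x1FBD.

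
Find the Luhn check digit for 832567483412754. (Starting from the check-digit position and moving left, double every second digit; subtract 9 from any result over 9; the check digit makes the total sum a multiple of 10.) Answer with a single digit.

Partial digits right→left: 4 5 7 2 1 4 3 8 4 7 6 5 2 3 8
Double every second digit counting from the check-digit position (so the 1st, 3rd, 5th, ... of the partial from the right).
  doubled (with −9 where >9): 8 5 2 6 8 3 4 7 → sum 43
  kept as-is: 5 2 4 8 7 5 3 → sum 34
Total = 43 + 34 = 77.
Check digit = (10 − (77 mod 10)) mod 10 = 3.

3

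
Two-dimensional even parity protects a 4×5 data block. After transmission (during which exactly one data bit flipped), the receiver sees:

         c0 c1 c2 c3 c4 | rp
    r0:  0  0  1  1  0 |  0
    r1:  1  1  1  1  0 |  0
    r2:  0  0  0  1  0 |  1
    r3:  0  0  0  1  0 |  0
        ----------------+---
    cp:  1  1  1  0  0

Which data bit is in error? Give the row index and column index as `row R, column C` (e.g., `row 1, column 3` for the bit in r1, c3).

row 3, column 2

Recompute each row's even parity and compare to rp:
  r0: data parity 0, sent rp 0 → ok
  r1: data parity 0, sent rp 0 → ok
  r2: data parity 1, sent rp 1 → ok
  r3: data parity 1, sent rp 0 → mismatch
Recompute each column's even parity and compare to cp:
  c0: data parity 1, sent cp 1 → ok
  c1: data parity 1, sent cp 1 → ok
  c2: data parity 0, sent cp 1 → mismatch
  c3: data parity 0, sent cp 0 → ok
  c4: data parity 0, sent cp 0 → ok
Exactly one row (r3) and one column (c2) fail → the flipped bit is at their intersection.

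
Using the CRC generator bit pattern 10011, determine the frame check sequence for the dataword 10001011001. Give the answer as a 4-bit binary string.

Append 4 zeros: 100010110010000. Divide by 10011 (XOR where the leading bit is 1):
  pos 0: 10001 XOR 10011 = 00010
  pos 3: 10011 XOR 10011 = 00000
  pos 10: 10000 XOR 10011 = 00011
Remainder (last 4 bits) = 0011. This is the CRC / FCS.

0011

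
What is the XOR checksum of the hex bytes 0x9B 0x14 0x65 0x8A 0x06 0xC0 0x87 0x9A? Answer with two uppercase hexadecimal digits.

BB

XOR the bytes together:
  start with 0x9B
  0x9B ⊕ 0x14 = 0x8F
  0x8F ⊕ 0x65 = 0xEA
  0xEA ⊕ 0x8A = 0x60
  0x60 ⊕ 0x06 = 0x66
  0x66 ⊕ 0xC0 = 0xA6
  0xA6 ⊕ 0x87 = 0x21
  0x21 ⊕ 0x9A = 0xBB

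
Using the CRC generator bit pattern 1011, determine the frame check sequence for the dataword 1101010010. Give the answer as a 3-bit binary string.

010

Append 3 zeros: 1101010010000. Divide by 1011 (XOR where the leading bit is 1):
  pos 0: 1101 XOR 1011 = 0110
  pos 1: 1100 XOR 1011 = 0111
  pos 2: 1111 XOR 1011 = 0100
  pos 3: 1000 XOR 1011 = 0011
  pos 5: 1101 XOR 1011 = 0110
  pos 6: 1100 XOR 1011 = 0111
  pos 7: 1110 XOR 1011 = 0101
  pos 8: 1010 XOR 1011 = 0001
Remainder (last 3 bits) = 010. This is the CRC / FCS.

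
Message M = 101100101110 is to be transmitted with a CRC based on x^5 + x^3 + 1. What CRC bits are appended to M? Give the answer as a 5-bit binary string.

01100

Append 5 zeros: 10110010111000000. Divide by 101001 (XOR where the leading bit is 1):
  pos 0: 101100 XOR 101001 = 000101
  pos 3: 101101 XOR 101001 = 000100
  pos 6: 100110 XOR 101001 = 001111
  pos 8: 111100 XOR 101001 = 010101
  pos 9: 101010 XOR 101001 = 000011
Remainder (last 5 bits) = 01100. This is the CRC / FCS.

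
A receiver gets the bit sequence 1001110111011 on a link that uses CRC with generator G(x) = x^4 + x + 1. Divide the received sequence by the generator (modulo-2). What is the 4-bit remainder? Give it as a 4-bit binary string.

Modulo-2 division of 1001110111011 by 10011:
  pos 0: 10011 XOR 10011 = 00000
  pos 5: 10111 XOR 10011 = 00100
  pos 7: 10001 XOR 10011 = 00010
Remainder = 0101 (nonzero — an error is detected).

0101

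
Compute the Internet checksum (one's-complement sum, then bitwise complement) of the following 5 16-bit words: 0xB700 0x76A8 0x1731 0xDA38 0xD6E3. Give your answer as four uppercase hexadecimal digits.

One's-complement addition (fold any carry out of bit 15 back into bit 0):
  0xB700 + 0x76A8 = 0x12DA8 → wrap carry → 0x2DA9
  0x2DA9 + 0x1731 = 0x044DA
  0x44DA + 0xDA38 = 0x11F12 → wrap carry → 0x1F13
  0x1F13 + 0xD6E3 = 0x0F5F6
One's-complement sum = 0xF5F6.
Checksum = ~0xF5F6 & 0xFFFF = 0x0A09.

0A09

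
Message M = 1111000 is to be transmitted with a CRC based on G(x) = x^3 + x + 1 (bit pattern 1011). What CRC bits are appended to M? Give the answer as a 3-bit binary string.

010

Append 3 zeros: 1111000000. Divide by 1011 (XOR where the leading bit is 1):
  pos 0: 1111 XOR 1011 = 0100
  pos 1: 1000 XOR 1011 = 0011
  pos 3: 1100 XOR 1011 = 0111
  pos 4: 1110 XOR 1011 = 0101
  pos 5: 1010 XOR 1011 = 0001
Remainder (last 3 bits) = 010. This is the CRC / FCS.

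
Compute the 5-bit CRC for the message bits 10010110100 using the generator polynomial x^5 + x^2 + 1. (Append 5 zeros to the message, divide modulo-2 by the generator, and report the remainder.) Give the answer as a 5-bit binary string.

01110

Append 5 zeros: 1001011010000000. Divide by 100101 (XOR where the leading bit is 1):
  pos 0: 100101 XOR 100101 = 000000
  pos 6: 101000 XOR 100101 = 001101
  pos 8: 110100 XOR 100101 = 010001
  pos 9: 100010 XOR 100101 = 000111
Remainder (last 5 bits) = 01110. This is the CRC / FCS.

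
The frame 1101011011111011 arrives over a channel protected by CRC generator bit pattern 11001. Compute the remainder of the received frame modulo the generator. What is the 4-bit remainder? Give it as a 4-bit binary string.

Modulo-2 division of 1101011011111011 by 11001:
  pos 0: 11010 XOR 11001 = 00011
  pos 3: 11110 XOR 11001 = 00111
  pos 5: 11111 XOR 11001 = 00110
  pos 7: 11011 XOR 11001 = 00010
  pos 10: 10101 XOR 11001 = 01100
  pos 11: 11001 XOR 11001 = 00000
Remainder = 0000 (zero — the frame passes the CRC check).

0000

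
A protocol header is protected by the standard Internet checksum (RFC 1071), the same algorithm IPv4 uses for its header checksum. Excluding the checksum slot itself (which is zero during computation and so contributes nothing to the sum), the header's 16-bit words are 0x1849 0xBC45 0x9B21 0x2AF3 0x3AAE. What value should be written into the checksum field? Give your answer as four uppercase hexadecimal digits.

2AAE

One's-complement addition (fold any carry out of bit 15 back into bit 0):
  0x1849 + 0xBC45 = 0x0D48E
  0xD48E + 0x9B21 = 0x16FAF → wrap carry → 0x6FB0
  0x6FB0 + 0x2AF3 = 0x09AA3
  0x9AA3 + 0x3AAE = 0x0D551
One's-complement sum = 0xD551.
Checksum = ~0xD551 & 0xFFFF = 0x2AAE.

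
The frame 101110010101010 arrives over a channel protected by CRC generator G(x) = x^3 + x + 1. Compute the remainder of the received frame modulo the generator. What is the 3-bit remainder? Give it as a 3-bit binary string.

100

Modulo-2 division of 101110010101010 by 1011:
  pos 0: 1011 XOR 1011 = 0000
  pos 4: 1001 XOR 1011 = 0010
  pos 6: 1001 XOR 1011 = 0010
  pos 8: 1001 XOR 1011 = 0010
  pos 10: 1001 XOR 1011 = 0010
Remainder = 100 (nonzero — an error is detected).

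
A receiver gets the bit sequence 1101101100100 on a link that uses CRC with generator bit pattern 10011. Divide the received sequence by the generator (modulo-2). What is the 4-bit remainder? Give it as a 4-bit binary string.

Modulo-2 division of 1101101100100 by 10011:
  pos 0: 11011 XOR 10011 = 01000
  pos 1: 10000 XOR 10011 = 00011
  pos 4: 11110 XOR 10011 = 01101
  pos 5: 11010 XOR 10011 = 01001
  pos 6: 10011 XOR 10011 = 00000
Remainder = 0000 (zero — the frame passes the CRC check).

0000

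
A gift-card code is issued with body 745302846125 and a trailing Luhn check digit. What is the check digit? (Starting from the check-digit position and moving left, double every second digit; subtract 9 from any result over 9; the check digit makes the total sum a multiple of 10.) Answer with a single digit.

Partial digits right→left: 5 2 1 6 4 8 2 0 3 5 4 7
Double every second digit counting from the check-digit position (so the 1st, 3rd, 5th, ... of the partial from the right).
  doubled (with −9 where >9): 1 2 8 4 6 8 → sum 29
  kept as-is: 2 6 8 0 5 7 → sum 28
Total = 29 + 28 = 57.
Check digit = (10 − (57 mod 10)) mod 10 = 3.

3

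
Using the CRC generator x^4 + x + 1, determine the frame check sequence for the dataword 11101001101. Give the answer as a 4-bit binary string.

1000

Append 4 zeros: 111010011010000. Divide by 10011 (XOR where the leading bit is 1):
  pos 0: 11101 XOR 10011 = 01110
  pos 1: 11100 XOR 10011 = 01111
  pos 2: 11110 XOR 10011 = 01101
  pos 3: 11011 XOR 10011 = 01000
  pos 4: 10001 XOR 10011 = 00010
  pos 7: 10010 XOR 10011 = 00001
Remainder (last 4 bits) = 1000. This is the CRC / FCS.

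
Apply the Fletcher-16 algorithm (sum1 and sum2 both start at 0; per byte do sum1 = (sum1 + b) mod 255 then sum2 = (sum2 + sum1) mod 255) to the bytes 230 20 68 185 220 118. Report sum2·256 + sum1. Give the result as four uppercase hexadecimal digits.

3C4C

Running sums (mod 255):
  after byte 0 (230): sum1=230, sum2=230
  after byte 1 (20): sum1=250, sum2=225
  after byte 2 (68): sum1=63, sum2=33
  after byte 3 (185): sum1=248, sum2=26
  after byte 4 (220): sum1=213, sum2=239
  after byte 5 (118): sum1=76, sum2=60
Checksum = sum2·256 + sum1 = 60·256 + 76 = 15436 = 0x3C4C.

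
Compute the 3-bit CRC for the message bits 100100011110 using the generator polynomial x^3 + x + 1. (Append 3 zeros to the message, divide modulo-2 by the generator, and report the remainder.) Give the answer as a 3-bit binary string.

010

Append 3 zeros: 100100011110000. Divide by 1011 (XOR where the leading bit is 1):
  pos 0: 1001 XOR 1011 = 0010
  pos 2: 1000 XOR 1011 = 0011
  pos 4: 1101 XOR 1011 = 0110
  pos 5: 1101 XOR 1011 = 0110
  pos 6: 1101 XOR 1011 = 0110
  pos 7: 1101 XOR 1011 = 0110
  pos 8: 1100 XOR 1011 = 0111
  pos 9: 1110 XOR 1011 = 0101
  pos 10: 1010 XOR 1011 = 0001
Remainder (last 3 bits) = 010. This is the CRC / FCS.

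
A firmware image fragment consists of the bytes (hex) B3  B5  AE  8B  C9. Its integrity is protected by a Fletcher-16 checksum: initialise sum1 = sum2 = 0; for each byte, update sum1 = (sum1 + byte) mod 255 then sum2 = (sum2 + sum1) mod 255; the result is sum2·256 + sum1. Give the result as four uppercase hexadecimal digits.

466D

Running sums (mod 255):
  after byte 0 (B3): sum1=179, sum2=179
  after byte 1 (B5): sum1=105, sum2=29
  after byte 2 (AE): sum1=24, sum2=53
  after byte 3 (8B): sum1=163, sum2=216
  after byte 4 (C9): sum1=109, sum2=70
Checksum = sum2·256 + sum1 = 70·256 + 109 = 18029 = 0x466D.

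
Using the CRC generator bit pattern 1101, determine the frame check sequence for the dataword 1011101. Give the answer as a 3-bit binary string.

101

Append 3 zeros: 1011101000. Divide by 1101 (XOR where the leading bit is 1):
  pos 0: 1011 XOR 1101 = 0110
  pos 1: 1101 XOR 1101 = 0000
  pos 6: 1000 XOR 1101 = 0101
Remainder (last 3 bits) = 101. This is the CRC / FCS.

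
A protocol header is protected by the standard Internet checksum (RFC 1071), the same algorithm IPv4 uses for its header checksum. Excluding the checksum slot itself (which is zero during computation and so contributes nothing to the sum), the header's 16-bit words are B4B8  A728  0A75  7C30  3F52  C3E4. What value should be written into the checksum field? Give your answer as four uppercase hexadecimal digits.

1A42

One's-complement addition (fold any carry out of bit 15 back into bit 0):
  0xB4B8 + 0xA728 = 0x15BE0 → wrap carry → 0x5BE1
  0x5BE1 + 0x0A75 = 0x06656
  0x6656 + 0x7C30 = 0x0E286
  0xE286 + 0x3F52 = 0x121D8 → wrap carry → 0x21D9
  0x21D9 + 0xC3E4 = 0x0E5BD
One's-complement sum = 0xE5BD.
Checksum = ~0xE5BD & 0xFFFF = 0x1A42.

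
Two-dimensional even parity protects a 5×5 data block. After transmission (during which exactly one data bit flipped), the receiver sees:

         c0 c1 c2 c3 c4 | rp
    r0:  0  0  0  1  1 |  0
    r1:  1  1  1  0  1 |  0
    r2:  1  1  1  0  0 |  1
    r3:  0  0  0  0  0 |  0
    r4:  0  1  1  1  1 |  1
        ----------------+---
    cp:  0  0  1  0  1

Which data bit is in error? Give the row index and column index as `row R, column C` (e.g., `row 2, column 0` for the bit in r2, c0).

row 4, column 1

Recompute each row's even parity and compare to rp:
  r0: data parity 0, sent rp 0 → ok
  r1: data parity 0, sent rp 0 → ok
  r2: data parity 1, sent rp 1 → ok
  r3: data parity 0, sent rp 0 → ok
  r4: data parity 0, sent rp 1 → mismatch
Recompute each column's even parity and compare to cp:
  c0: data parity 0, sent cp 0 → ok
  c1: data parity 1, sent cp 0 → mismatch
  c2: data parity 1, sent cp 1 → ok
  c3: data parity 0, sent cp 0 → ok
  c4: data parity 1, sent cp 1 → ok
Exactly one row (r4) and one column (c1) fail → the flipped bit is at their intersection.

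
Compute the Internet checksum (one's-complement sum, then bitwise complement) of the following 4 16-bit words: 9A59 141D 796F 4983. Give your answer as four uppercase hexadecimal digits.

One's-complement addition (fold any carry out of bit 15 back into bit 0):
  0x9A59 + 0x141D = 0x0AE76
  0xAE76 + 0x796F = 0x127E5 → wrap carry → 0x27E6
  0x27E6 + 0x4983 = 0x07169
One's-complement sum = 0x7169.
Checksum = ~0x7169 & 0xFFFF = 0x8E96.

8E96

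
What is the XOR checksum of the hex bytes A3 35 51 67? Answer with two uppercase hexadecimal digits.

XOR the bytes together:
  start with 0xA3
  0xA3 ⊕ 0x35 = 0x96
  0x96 ⊕ 0x51 = 0xC7
  0xC7 ⊕ 0x67 = 0xA0

A0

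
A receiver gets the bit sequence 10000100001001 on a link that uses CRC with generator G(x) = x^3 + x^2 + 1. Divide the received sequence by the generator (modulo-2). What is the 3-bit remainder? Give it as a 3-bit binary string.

000

Modulo-2 division of 10000100001001 by 1101:
  pos 0: 1000 XOR 1101 = 0101
  pos 1: 1010 XOR 1101 = 0111
  pos 2: 1111 XOR 1101 = 0010
  pos 4: 1000 XOR 1101 = 0101
  pos 5: 1010 XOR 1101 = 0111
  pos 6: 1110 XOR 1101 = 0011
  pos 8: 1110 XOR 1101 = 0011
  pos 10: 1101 XOR 1101 = 0000
Remainder = 000 (zero — the frame passes the CRC check).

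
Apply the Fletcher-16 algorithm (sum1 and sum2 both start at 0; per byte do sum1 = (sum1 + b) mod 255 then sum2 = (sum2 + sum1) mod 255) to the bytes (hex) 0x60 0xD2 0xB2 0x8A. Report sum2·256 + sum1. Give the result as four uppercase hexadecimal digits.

Running sums (mod 255):
  after byte 0 (0x60): sum1=96, sum2=96
  after byte 1 (0xD2): sum1=51, sum2=147
  after byte 2 (0xB2): sum1=229, sum2=121
  after byte 3 (0x8A): sum1=112, sum2=233
Checksum = sum2·256 + sum1 = 233·256 + 112 = 59760 = 0xE970.

E970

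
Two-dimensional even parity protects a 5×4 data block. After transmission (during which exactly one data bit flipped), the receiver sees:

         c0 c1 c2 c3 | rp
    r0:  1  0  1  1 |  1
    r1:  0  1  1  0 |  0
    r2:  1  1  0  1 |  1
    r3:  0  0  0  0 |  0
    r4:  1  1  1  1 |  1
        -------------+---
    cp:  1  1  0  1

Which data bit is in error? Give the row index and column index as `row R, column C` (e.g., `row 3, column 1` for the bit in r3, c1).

Recompute each row's even parity and compare to rp:
  r0: data parity 1, sent rp 1 → ok
  r1: data parity 0, sent rp 0 → ok
  r2: data parity 1, sent rp 1 → ok
  r3: data parity 0, sent rp 0 → ok
  r4: data parity 0, sent rp 1 → mismatch
Recompute each column's even parity and compare to cp:
  c0: data parity 1, sent cp 1 → ok
  c1: data parity 1, sent cp 1 → ok
  c2: data parity 1, sent cp 0 → mismatch
  c3: data parity 1, sent cp 1 → ok
Exactly one row (r4) and one column (c2) fail → the flipped bit is at their intersection.

row 4, column 2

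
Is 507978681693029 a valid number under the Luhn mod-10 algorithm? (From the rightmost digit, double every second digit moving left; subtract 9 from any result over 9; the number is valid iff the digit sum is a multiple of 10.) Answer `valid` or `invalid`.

valid

From the right, keep odd positions and double even positions (subtract 9 from any doubled value over 9):
  doubled (positions 2,4,...): 4 6 3 7 7 9 0 → sum 36
  kept (positions 1,3,...): 9 0 9 1 6 7 7 5 → sum 44
Total = 80.
80 mod 10 = 0, so the number is valid.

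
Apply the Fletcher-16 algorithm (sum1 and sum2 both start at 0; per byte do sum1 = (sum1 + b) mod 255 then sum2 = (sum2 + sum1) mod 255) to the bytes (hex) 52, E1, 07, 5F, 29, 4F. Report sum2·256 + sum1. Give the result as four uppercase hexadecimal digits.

3313

Running sums (mod 255):
  after byte 0 (52): sum1=82, sum2=82
  after byte 1 (E1): sum1=52, sum2=134
  after byte 2 (07): sum1=59, sum2=193
  after byte 3 (5F): sum1=154, sum2=92
  after byte 4 (29): sum1=195, sum2=32
  after byte 5 (4F): sum1=19, sum2=51
Checksum = sum2·256 + sum1 = 51·256 + 19 = 13075 = 0x3313.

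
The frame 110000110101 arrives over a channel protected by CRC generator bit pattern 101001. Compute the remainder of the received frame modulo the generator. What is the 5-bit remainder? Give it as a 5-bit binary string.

00000

Modulo-2 division of 110000110101 by 101001:
  pos 0: 110000 XOR 101001 = 011001
  pos 1: 110011 XOR 101001 = 011010
  pos 2: 110101 XOR 101001 = 011100
  pos 3: 111000 XOR 101001 = 010001
  pos 4: 100011 XOR 101001 = 001010
  pos 6: 101001 XOR 101001 = 000000
Remainder = 00000 (zero — the frame passes the CRC check).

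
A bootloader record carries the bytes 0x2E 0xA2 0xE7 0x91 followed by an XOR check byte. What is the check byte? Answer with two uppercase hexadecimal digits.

XOR the bytes together:
  start with 0x2E
  0x2E ⊕ 0xA2 = 0x8C
  0x8C ⊕ 0xE7 = 0x6B
  0x6B ⊕ 0x91 = 0xFA

FA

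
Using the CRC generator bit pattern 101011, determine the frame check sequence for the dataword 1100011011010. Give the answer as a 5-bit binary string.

10101

Append 5 zeros: 110001101101000000. Divide by 101011 (XOR where the leading bit is 1):
  pos 0: 110001 XOR 101011 = 011010
  pos 1: 110101 XOR 101011 = 011110
  pos 2: 111100 XOR 101011 = 010111
  pos 3: 101111 XOR 101011 = 000100
  pos 6: 100101 XOR 101011 = 001110
  pos 8: 111000 XOR 101011 = 010011
  pos 9: 100110 XOR 101011 = 001101
  pos 11: 110100 XOR 101011 = 011111
  pos 12: 111110 XOR 101011 = 010101
Remainder (last 5 bits) = 10101. This is the CRC / FCS.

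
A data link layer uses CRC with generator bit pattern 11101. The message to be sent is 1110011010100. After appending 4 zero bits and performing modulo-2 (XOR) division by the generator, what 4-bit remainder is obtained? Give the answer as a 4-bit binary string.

1110

Append 4 zeros: 11100110101000000. Divide by 11101 (XOR where the leading bit is 1):
  pos 0: 11100 XOR 11101 = 00001
  pos 4: 11101 XOR 11101 = 00000
  pos 10: 10000 XOR 11101 = 01101
  pos 11: 11010 XOR 11101 = 00111
Remainder (last 4 bits) = 1110. This is the CRC / FCS.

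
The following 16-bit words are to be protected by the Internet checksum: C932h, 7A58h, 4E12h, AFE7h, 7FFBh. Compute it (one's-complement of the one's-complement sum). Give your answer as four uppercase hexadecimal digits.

3E7F

One's-complement addition (fold any carry out of bit 15 back into bit 0):
  0xC932 + 0x7A58 = 0x1438A → wrap carry → 0x438B
  0x438B + 0x4E12 = 0x0919D
  0x919D + 0xAFE7 = 0x14184 → wrap carry → 0x4185
  0x4185 + 0x7FFB = 0x0C180
One's-complement sum = 0xC180.
Checksum = ~0xC180 & 0xFFFF = 0x3E7F.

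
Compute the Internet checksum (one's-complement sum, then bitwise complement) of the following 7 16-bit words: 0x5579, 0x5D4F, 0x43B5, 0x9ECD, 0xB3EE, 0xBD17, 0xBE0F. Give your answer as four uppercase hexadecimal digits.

3B9E

One's-complement addition (fold any carry out of bit 15 back into bit 0):
  0x5579 + 0x5D4F = 0x0B2C8
  0xB2C8 + 0x43B5 = 0x0F67D
  0xF67D + 0x9ECD = 0x1954A → wrap carry → 0x954B
  0x954B + 0xB3EE = 0x14939 → wrap carry → 0x493A
  0x493A + 0xBD17 = 0x10651 → wrap carry → 0x0652
  0x0652 + 0xBE0F = 0x0C461
One's-complement sum = 0xC461.
Checksum = ~0xC461 & 0xFFFF = 0x3B9E.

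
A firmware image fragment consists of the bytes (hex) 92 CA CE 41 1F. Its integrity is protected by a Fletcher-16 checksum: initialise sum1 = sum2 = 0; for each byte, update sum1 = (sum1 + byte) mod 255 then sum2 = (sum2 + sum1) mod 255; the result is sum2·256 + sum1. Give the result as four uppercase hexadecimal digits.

Running sums (mod 255):
  after byte 0 (92): sum1=146, sum2=146
  after byte 1 (CA): sum1=93, sum2=239
  after byte 2 (CE): sum1=44, sum2=28
  after byte 3 (41): sum1=109, sum2=137
  after byte 4 (1F): sum1=140, sum2=22
Checksum = sum2·256 + sum1 = 22·256 + 140 = 5772 = 0x168C.

168C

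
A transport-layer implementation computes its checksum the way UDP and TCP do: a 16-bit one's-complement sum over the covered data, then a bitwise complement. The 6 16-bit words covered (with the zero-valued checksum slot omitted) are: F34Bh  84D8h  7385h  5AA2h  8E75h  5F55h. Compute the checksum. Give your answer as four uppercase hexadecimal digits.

CBE8

One's-complement addition (fold any carry out of bit 15 back into bit 0):
  0xF34B + 0x84D8 = 0x17823 → wrap carry → 0x7824
  0x7824 + 0x7385 = 0x0EBA9
  0xEBA9 + 0x5AA2 = 0x1464B → wrap carry → 0x464C
  0x464C + 0x8E75 = 0x0D4C1
  0xD4C1 + 0x5F55 = 0x13416 → wrap carry → 0x3417
One's-complement sum = 0x3417.
Checksum = ~0x3417 & 0xFFFF = 0xCBE8.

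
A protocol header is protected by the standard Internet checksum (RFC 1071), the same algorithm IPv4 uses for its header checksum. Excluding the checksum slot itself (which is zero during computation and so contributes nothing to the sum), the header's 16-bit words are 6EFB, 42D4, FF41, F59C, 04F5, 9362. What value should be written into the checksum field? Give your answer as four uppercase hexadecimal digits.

One's-complement addition (fold any carry out of bit 15 back into bit 0):
  0x6EFB + 0x42D4 = 0x0B1CF
  0xB1CF + 0xFF41 = 0x1B110 → wrap carry → 0xB111
  0xB111 + 0xF59C = 0x1A6AD → wrap carry → 0xA6AE
  0xA6AE + 0x04F5 = 0x0ABA3
  0xABA3 + 0x9362 = 0x13F05 → wrap carry → 0x3F06
One's-complement sum = 0x3F06.
Checksum = ~0x3F06 & 0xFFFF = 0xC0F9.

C0F9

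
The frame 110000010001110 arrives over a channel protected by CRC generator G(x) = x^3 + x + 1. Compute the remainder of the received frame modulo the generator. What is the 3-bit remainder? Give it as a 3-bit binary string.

Modulo-2 division of 110000010001110 by 1011:
  pos 0: 1100 XOR 1011 = 0111
  pos 1: 1110 XOR 1011 = 0101
  pos 2: 1010 XOR 1011 = 0001
  pos 5: 1010 XOR 1011 = 0001
  pos 8: 1001 XOR 1011 = 0010
  pos 10: 1011 XOR 1011 = 0000
Remainder = 000 (zero — the frame passes the CRC check).

000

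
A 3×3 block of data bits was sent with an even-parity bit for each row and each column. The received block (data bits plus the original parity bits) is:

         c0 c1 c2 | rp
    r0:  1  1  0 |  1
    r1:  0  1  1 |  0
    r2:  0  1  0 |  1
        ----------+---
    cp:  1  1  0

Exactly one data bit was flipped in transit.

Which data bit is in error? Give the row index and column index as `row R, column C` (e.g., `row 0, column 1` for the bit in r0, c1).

row 0, column 2

Recompute each row's even parity and compare to rp:
  r0: data parity 0, sent rp 1 → mismatch
  r1: data parity 0, sent rp 0 → ok
  r2: data parity 1, sent rp 1 → ok
Recompute each column's even parity and compare to cp:
  c0: data parity 1, sent cp 1 → ok
  c1: data parity 1, sent cp 1 → ok
  c2: data parity 1, sent cp 0 → mismatch
Exactly one row (r0) and one column (c2) fail → the flipped bit is at their intersection.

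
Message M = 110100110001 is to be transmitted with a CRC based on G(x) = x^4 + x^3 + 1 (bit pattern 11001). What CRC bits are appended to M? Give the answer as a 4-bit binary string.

Append 4 zeros: 1101001100010000. Divide by 11001 (XOR where the leading bit is 1):
  pos 0: 11010 XOR 11001 = 00011
  pos 3: 11011 XOR 11001 = 00010
  pos 6: 10000 XOR 11001 = 01001
  pos 7: 10011 XOR 11001 = 01010
  pos 8: 10100 XOR 11001 = 01101
  pos 9: 11010 XOR 11001 = 00011
Remainder (last 4 bits) = 1100. This is the CRC / FCS.

1100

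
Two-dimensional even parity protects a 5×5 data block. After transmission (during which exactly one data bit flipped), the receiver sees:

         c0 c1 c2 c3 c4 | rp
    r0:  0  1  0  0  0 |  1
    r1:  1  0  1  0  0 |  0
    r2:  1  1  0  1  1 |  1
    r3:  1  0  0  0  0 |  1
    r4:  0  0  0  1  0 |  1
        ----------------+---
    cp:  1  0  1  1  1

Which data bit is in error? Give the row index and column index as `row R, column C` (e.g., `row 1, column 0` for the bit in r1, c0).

row 2, column 3

Recompute each row's even parity and compare to rp:
  r0: data parity 1, sent rp 1 → ok
  r1: data parity 0, sent rp 0 → ok
  r2: data parity 0, sent rp 1 → mismatch
  r3: data parity 1, sent rp 1 → ok
  r4: data parity 1, sent rp 1 → ok
Recompute each column's even parity and compare to cp:
  c0: data parity 1, sent cp 1 → ok
  c1: data parity 0, sent cp 0 → ok
  c2: data parity 1, sent cp 1 → ok
  c3: data parity 0, sent cp 1 → mismatch
  c4: data parity 1, sent cp 1 → ok
Exactly one row (r2) and one column (c3) fail → the flipped bit is at their intersection.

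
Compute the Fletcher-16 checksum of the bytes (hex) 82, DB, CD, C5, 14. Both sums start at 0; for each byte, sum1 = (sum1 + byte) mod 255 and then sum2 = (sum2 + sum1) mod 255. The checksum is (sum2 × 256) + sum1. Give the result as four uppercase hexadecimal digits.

0506

Running sums (mod 255):
  after byte 0 (82): sum1=130, sum2=130
  after byte 1 (DB): sum1=94, sum2=224
  after byte 2 (CD): sum1=44, sum2=13
  after byte 3 (C5): sum1=241, sum2=254
  after byte 4 (14): sum1=6, sum2=5
Checksum = sum2·256 + sum1 = 5·256 + 6 = 1286 = 0x0506.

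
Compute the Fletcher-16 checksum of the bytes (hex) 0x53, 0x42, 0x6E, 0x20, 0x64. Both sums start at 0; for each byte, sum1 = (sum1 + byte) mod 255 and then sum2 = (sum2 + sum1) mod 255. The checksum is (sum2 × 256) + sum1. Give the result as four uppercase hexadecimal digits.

Running sums (mod 255):
  after byte 0 (0x53): sum1=83, sum2=83
  after byte 1 (0x42): sum1=149, sum2=232
  after byte 2 (0x6E): sum1=4, sum2=236
  after byte 3 (0x20): sum1=36, sum2=17
  after byte 4 (0x64): sum1=136, sum2=153
Checksum = sum2·256 + sum1 = 153·256 + 136 = 39304 = 0x9988.

9988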